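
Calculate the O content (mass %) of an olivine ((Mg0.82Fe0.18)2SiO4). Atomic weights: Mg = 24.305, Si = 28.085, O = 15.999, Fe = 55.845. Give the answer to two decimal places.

42.09 mass %

Molar mass of (Mg0.82Fe0.18)2SiO4: 1.64×24.305 + 0.36×55.845 + 1×28.085 + 4×15.999 = 152.045 g/mol.
Mass of O per formula unit: 4 × 15.999 = 63.996 g.
Weight fraction O = 63.996 / 152.045 = 0.4209.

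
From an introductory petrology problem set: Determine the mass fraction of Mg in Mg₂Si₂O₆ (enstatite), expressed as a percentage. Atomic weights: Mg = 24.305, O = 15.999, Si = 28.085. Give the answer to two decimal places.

Formula mass = 2*24.305 + 2*28.085 + 6*15.999 = 200.774 g/mol, of which 48.610 g is Mg.
So Mg makes up 48.610/200.774 = 0.2421 of the mass, i.e. 24.21%.

24.21 mass %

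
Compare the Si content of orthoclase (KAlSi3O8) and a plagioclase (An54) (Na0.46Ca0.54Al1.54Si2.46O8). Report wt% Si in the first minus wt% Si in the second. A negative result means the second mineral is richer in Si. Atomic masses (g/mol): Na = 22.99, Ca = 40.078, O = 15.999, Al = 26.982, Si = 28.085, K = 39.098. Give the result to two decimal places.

4.76 percentage points

First mineral: 84.255 g Si in 278.327 g formula = 30.27 wt% Si.
Second mineral: 69.089 g Si in 270.851 g formula = 25.51 wt% Si.
30.27% − 25.51% gives a difference of 4.76 percentage points.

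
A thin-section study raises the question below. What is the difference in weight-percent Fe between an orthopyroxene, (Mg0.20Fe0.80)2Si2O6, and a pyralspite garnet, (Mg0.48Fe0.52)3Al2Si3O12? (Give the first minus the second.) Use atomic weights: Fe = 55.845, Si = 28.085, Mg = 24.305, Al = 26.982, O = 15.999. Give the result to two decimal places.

M((Mg0.20Fe0.80)2Si2O6) = 251.238 g/mol, so wt% Fe = 89.352/251.238 × 100 = 35.56%.
M((Mg0.48Fe0.52)3Al2Si3O12) = 452.324 g/mol, so wt% Fe = 87.118/452.324 × 100 = 19.26%.
35.56 − 19.26 = 16.30 pp.

16.30 percentage points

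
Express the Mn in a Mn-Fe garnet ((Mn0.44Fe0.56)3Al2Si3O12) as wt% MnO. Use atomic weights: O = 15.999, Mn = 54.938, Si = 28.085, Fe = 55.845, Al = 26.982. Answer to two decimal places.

18.86 wt%

M((Mn0.44Fe0.56)3Al2Si3O12) = 496.545 g/mol; M(MnO) = 70.937 g/mol.
Moles MnO per formula unit = 1.32 Mn ÷ 1 = 1.3200.
MnO fraction = (1.3200 × 70.937) / 496.545 = 93.637/496.545 = 0.1886.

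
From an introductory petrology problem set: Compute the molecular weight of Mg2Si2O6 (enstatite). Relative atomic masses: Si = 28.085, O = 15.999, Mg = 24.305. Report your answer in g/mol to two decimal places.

200.77 g/mol

Mg: 2 × 24.305 = 48.6100
Si: 2 × 28.085 = 56.1700
O: 6 × 15.999 = 95.9940
Summing the contributions gives the formula mass.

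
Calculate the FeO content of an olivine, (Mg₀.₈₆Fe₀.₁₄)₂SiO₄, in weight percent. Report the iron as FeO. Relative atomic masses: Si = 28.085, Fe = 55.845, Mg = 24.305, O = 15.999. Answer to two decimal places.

Formula mass = 149.522 g/mol.
0.28 Fe → 0.2800 mol FeO per formula unit; M(FeO) = 71.844, so FeO mass = 20.116 g.
20.116/149.522 × 100 = 13.45 wt%.

13.45 wt%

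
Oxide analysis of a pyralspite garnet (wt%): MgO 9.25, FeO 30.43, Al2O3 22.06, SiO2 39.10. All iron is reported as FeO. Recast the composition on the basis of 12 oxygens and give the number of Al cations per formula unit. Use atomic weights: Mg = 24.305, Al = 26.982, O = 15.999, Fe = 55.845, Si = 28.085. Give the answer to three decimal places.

MgO: 9.25/40.304 = 0.22951 mol → 0.22951 mol Mg, 0.22951 mol O.
FeO: 30.43/71.844 = 0.42356 mol → 0.42356 mol Fe, 0.42356 mol O.
Al2O3: 22.06/101.961 = 0.21636 mol → 0.43272 mol Al, 0.64908 mol O.
SiO2: 39.10/60.083 = 0.65077 mol → 0.65077 mol Si, 1.30154 mol O.
Total oxygen = 2.60369 mol. Normalization factor = 12/2.60369 = 4.60884.
Al per 12 O = 0.43272 × 4.60884 = 1.994.

1.994 Al apfu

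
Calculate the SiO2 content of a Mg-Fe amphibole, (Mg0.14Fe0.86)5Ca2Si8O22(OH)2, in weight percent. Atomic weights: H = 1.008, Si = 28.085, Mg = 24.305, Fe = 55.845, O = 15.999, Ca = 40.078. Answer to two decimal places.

Formula mass = 947.975 g/mol.
8 Si → 8.0000 mol SiO2 per formula unit; M(SiO2) = 60.083, so SiO2 mass = 480.664 g.
480.664/947.975 × 100 = 50.70 wt%.

50.70 wt%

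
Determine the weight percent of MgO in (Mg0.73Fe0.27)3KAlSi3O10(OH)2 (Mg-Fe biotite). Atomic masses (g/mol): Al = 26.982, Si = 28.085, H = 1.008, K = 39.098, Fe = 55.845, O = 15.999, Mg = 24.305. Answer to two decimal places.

19.93 wt%

M((Mg0.73Fe0.27)3KAlSi3O10(OH)2) = 442.801 g/mol; M(MgO) = 40.304 g/mol.
Moles MgO per formula unit = 2.19 Mg ÷ 1 = 2.1900.
MgO fraction = (2.1900 × 40.304) / 442.801 = 88.266/442.801 = 0.1993.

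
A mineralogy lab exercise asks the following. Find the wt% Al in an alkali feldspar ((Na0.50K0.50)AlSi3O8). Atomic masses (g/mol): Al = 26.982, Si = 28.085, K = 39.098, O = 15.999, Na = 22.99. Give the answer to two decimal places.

Formula mass = 0.50×22.99 + 0.50×39.098 + 1×26.982 + 3×28.085 + 8×15.999 = 270.273 g/mol, of which 26.982 g is Al.
So Al makes up 26.982/270.273 = 0.0998 of the mass, i.e. 9.98%.

9.98 weight percent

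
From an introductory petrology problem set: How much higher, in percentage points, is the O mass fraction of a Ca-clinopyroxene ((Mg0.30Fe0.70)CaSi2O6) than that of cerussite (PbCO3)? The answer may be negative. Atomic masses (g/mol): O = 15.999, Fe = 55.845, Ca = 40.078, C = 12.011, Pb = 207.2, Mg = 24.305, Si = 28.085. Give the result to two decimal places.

M((Mg0.30Fe0.70)CaSi2O6) = 238.625 g/mol, so wt% O = 95.994/238.625 × 100 = 40.23%.
M(PbCO3) = 267.208 g/mol, so wt% O = 47.997/267.208 × 100 = 17.96%.
40.23 − 17.96 = 22.27 pp.

22.27 percentage points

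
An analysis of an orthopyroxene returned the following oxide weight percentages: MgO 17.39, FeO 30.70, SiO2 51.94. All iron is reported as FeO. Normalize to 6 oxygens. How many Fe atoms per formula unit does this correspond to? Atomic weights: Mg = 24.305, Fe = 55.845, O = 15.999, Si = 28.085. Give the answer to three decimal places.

0.991 Fe apfu

MgO (M=40.304): mol = 0.43147; Mg = 0.43147, O = 0.43147.
FeO (M=71.844): mol = 0.42731; Fe = 0.42731, O = 0.42731.
SiO2 (M=60.083): mol = 0.86447; Si = 0.86447, O = 1.72894.
ΣO = 2.58772; factor = 6/ΣO = 2.31864.
Fe apfu = 0.42731 × 2.31864 = 0.991.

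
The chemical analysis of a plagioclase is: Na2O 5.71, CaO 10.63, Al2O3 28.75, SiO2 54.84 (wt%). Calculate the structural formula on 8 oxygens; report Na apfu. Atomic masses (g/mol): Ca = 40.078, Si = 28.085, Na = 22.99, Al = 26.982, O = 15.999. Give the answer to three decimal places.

Na2O (M=61.979): mol = 0.09213; Na = 0.18426, O = 0.09213.
CaO (M=56.077): mol = 0.18956; Ca = 0.18956, O = 0.18956.
Al2O3 (M=101.961): mol = 0.28197; Al = 0.56394, O = 0.84591.
SiO2 (M=60.083): mol = 0.91274; Si = 0.91274, O = 1.82548.
ΣO = 2.95308; factor = 8/ΣO = 2.70904.
Na apfu = 0.18426 × 2.70904 = 0.499.

0.499 Na apfu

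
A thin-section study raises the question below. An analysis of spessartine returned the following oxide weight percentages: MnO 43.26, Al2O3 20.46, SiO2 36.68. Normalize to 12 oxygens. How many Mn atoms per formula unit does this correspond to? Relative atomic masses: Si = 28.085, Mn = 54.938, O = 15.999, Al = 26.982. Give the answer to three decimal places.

43.26 wt% MnO ÷ 70.937 g/mol = 0.60984 mol, giving 0.60984 Mn and 0.60984 O.
20.46 wt% Al2O3 ÷ 101.961 g/mol = 0.20066 mol, giving 0.40132 Al and 0.60198 O.
36.68 wt% SiO2 ÷ 60.083 g/mol = 0.61049 mol, giving 0.61049 Si and 1.22098 O.
Oxygen sums to 2.43280; scaling by 12/2.43280 = 4.93259 puts the formula on 12 O.
Mn: 0.60984 × 4.93259 = 3.008 atoms per formula unit.

3.008 Mn apfu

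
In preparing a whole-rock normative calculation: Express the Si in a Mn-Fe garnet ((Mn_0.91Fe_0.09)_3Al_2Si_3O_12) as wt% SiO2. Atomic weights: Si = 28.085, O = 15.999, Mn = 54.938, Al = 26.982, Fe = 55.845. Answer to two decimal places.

36.39 wt%

M((Mn_0.91Fe_0.09)_3Al_2Si_3O_12) = 495.266 g/mol; M(SiO2) = 60.083 g/mol.
Moles SiO2 per formula unit = 3 Si ÷ 1 = 3.0000.
SiO2 fraction = (3.0000 × 60.083) / 495.266 = 180.249/495.266 = 0.3639.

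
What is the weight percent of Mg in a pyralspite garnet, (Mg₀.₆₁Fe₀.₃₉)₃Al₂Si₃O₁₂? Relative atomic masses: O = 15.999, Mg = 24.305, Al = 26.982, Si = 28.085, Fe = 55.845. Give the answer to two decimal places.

Formula mass = 1.83×24.305 + 1.17×55.845 + 2×26.982 + 3×28.085 + 12×15.999 = 440.024 g/mol, of which 44.478 g is Mg.
So Mg makes up 44.478/440.024 = 0.1011 of the mass, i.e. 10.11%.

10.11 mass %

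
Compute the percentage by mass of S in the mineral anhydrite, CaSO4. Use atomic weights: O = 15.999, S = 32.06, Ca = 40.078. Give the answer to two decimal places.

Molar mass of CaSO4: 1×40.078 + 1×32.06 + 4×15.999 = 136.134 g/mol.
Mass of S per formula unit: 1 × 32.06 = 32.060 g.
Weight fraction S = 32.060 / 136.134 = 0.2355.

23.55 wt%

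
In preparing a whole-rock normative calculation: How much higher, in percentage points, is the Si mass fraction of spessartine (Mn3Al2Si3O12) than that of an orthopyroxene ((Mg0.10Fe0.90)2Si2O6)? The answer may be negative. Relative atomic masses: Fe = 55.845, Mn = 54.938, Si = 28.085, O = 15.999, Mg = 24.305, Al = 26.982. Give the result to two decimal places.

Si in Mn3Al2Si3O12: molar mass 495.021 g/mol; 3×28.085 = 84.255 g → 17.02 wt%.
Si in (Mg0.10Fe0.90)2Si2O6: molar mass 257.546 g/mol; 2×28.085 = 56.170 g → 21.81 wt%.
Difference = 17.02 − 21.81 = -4.79 percentage points.

-4.79 percentage points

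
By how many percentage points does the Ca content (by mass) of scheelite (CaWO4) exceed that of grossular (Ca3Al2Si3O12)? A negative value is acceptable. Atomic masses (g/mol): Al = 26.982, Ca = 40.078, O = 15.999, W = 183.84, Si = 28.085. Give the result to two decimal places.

M(CaWO4) = 287.914 g/mol, so wt% Ca = 40.078/287.914 × 100 = 13.92%.
M(Ca3Al2Si3O12) = 450.441 g/mol, so wt% Ca = 120.234/450.441 × 100 = 26.69%.
13.92 − 26.69 = -12.77 pp.

-12.77 percentage points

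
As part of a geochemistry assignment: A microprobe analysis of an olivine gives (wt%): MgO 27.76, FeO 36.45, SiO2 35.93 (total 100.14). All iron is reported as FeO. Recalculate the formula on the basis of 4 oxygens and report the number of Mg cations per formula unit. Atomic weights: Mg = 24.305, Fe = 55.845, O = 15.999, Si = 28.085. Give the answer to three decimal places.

1.152 Mg apfu

MgO: 27.76/40.304 = 0.68877 mol → 0.68877 mol Mg, 0.68877 mol O.
FeO: 36.45/71.844 = 0.50735 mol → 0.50735 mol Fe, 0.50735 mol O.
SiO2: 35.93/60.083 = 0.59801 mol → 0.59801 mol Si, 1.19602 mol O.
Total oxygen = 2.39214 mol. Normalization factor = 4/2.39214 = 1.67214.
Mg per 4 O = 0.68877 × 1.67214 = 1.152.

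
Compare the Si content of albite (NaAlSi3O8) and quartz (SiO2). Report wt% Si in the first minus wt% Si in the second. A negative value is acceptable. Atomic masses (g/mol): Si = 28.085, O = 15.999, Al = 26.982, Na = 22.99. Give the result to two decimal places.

-14.61 percentage points

Si in NaAlSi3O8: molar mass 262.219 g/mol; 3×28.085 = 84.255 g → 32.13 wt%.
Si in SiO2: molar mass 60.083 g/mol; 1×28.085 = 28.085 g → 46.74 wt%.
Difference = 32.13 − 46.74 = -14.61 percentage points.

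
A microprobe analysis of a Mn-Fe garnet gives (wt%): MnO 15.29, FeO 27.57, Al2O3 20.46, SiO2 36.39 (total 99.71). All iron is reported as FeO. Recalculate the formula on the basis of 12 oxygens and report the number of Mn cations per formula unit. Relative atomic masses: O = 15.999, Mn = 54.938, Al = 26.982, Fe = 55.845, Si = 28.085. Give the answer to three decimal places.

1.072 Mn apfu

15.29 wt% MnO ÷ 70.937 g/mol = 0.21554 mol, giving 0.21554 Mn and 0.21554 O.
27.57 wt% FeO ÷ 71.844 g/mol = 0.38375 mol, giving 0.38375 Fe and 0.38375 O.
20.46 wt% Al2O3 ÷ 101.961 g/mol = 0.20066 mol, giving 0.40132 Al and 0.60198 O.
36.39 wt% SiO2 ÷ 60.083 g/mol = 0.60566 mol, giving 0.60566 Si and 1.21132 O.
Oxygen sums to 2.41259; scaling by 12/2.41259 = 4.97391 puts the formula on 12 O.
Mn: 0.21554 × 4.97391 = 1.072 atoms per formula unit.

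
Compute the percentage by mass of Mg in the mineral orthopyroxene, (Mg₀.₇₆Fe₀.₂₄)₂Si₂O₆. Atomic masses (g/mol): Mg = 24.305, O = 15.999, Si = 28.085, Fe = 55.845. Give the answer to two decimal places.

17.11 wt%

Molar mass of (Mg₀.₇₆Fe₀.₂₄)₂Si₂O₆: 1.52·24.305 + 0.48·55.845 + 2·28.085 + 6·15.999 = 215.913 g/mol.
Mass of Mg per formula unit: 1.52 × 24.305 = 36.944 g.
Weight fraction Mg = 36.944 / 215.913 = 0.1711.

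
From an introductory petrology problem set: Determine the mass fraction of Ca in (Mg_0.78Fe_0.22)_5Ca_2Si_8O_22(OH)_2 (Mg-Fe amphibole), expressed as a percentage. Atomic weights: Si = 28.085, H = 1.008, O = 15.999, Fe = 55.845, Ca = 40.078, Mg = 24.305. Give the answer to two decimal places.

9.46 weight percent

M((Mg_0.78Fe_0.22)_5Ca_2Si_8O_22(OH)_2) = 847.047 g/mol.
Ca contributes 2 × 40.078 = 80.156 g per mole.
80.156/847.047 = 0.0946 → 9.46%.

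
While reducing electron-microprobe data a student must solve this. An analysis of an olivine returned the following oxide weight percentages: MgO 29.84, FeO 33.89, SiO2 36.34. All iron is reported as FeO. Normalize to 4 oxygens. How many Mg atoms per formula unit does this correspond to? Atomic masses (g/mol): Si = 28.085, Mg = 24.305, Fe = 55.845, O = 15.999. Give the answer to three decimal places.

1.223 Mg apfu

MgO (M=40.304): mol = 0.74037; Mg = 0.74037, O = 0.74037.
FeO (M=71.844): mol = 0.47172; Fe = 0.47172, O = 0.47172.
SiO2 (M=60.083): mol = 0.60483; Si = 0.60483, O = 1.20966.
ΣO = 2.42175; factor = 4/ΣO = 1.65170.
Mg apfu = 0.74037 × 1.65170 = 1.223.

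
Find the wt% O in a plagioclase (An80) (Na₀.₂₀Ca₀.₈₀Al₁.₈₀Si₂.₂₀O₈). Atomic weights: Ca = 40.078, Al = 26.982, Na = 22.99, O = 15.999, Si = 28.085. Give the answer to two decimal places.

Formula mass = 0.20·22.99 + 0.80·40.078 + 1.80·26.982 + 2.20·28.085 + 8·15.999 = 275.007 g/mol, of which 127.992 g is O.
So O makes up 127.992/275.007 = 0.4654 of the mass, i.e. 46.54%.

46.54 mass %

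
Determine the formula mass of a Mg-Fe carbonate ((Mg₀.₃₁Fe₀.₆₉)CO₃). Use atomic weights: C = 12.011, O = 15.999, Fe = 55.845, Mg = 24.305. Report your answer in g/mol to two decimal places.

106.08 g/mol

The formula mass is the sum 0.31(24.305) + 0.69(55.845) + 1(12.011) + 3(15.999).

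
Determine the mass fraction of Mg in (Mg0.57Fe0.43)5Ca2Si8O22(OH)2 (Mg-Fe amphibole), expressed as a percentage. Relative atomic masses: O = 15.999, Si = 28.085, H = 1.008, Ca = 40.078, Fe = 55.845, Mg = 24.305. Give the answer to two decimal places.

7.87 weight percent

Molar mass of (Mg0.57Fe0.43)5Ca2Si8O22(OH)2: 2.85*24.305 + 2.15*55.845 + 2*40.078 + 8*28.085 + 24*15.999 + 2*1.008 = 880.164 g/mol.
Mass of Mg per formula unit: 2.85 × 24.305 = 69.269 g.
Weight fraction Mg = 69.269 / 880.164 = 0.0787.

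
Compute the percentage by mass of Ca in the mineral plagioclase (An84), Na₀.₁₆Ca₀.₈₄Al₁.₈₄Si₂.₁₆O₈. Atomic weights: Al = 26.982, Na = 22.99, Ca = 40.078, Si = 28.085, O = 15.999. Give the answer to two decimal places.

Formula mass = 0.16·22.99 + 0.84·40.078 + 1.84·26.982 + 2.16·28.085 + 8·15.999 = 275.646 g/mol, of which 33.666 g is Ca.
So Ca makes up 33.666/275.646 = 0.1221 of the mass, i.e. 12.21%.

12.21 wt%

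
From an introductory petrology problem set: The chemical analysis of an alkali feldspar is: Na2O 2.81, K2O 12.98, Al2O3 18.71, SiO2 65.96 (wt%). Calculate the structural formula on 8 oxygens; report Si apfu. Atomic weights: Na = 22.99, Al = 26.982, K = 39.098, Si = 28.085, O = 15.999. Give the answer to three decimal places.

Na2O (M=61.979): mol = 0.04534; Na = 0.09068, O = 0.04534.
K2O (M=94.195): mol = 0.13780; K = 0.27560, O = 0.13780.
Al2O3 (M=101.961): mol = 0.18350; Al = 0.36700, O = 0.55050.
SiO2 (M=60.083): mol = 1.09781; Si = 1.09781, O = 2.19562.
ΣO = 2.92926; factor = 8/ΣO = 2.73107.
Si apfu = 1.09781 × 2.73107 = 2.998.

2.998 Si apfu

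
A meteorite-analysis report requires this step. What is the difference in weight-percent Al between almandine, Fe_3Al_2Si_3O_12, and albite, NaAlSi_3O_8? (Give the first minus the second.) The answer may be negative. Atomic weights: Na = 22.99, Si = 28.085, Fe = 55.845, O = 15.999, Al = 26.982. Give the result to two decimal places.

Al in Fe_3Al_2Si_3O_12: molar mass 497.742 g/mol; 2×26.982 = 53.964 g → 10.84 wt%.
Al in NaAlSi_3O_8: molar mass 262.219 g/mol; 1×26.982 = 26.982 g → 10.29 wt%.
Difference = 10.84 − 10.29 = 0.55 percentage points.

0.55 percentage points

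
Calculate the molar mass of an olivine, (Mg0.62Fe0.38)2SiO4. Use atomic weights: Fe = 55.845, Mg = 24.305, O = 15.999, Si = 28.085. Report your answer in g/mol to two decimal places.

M = 1.24·24.305 + 0.76·55.845 + 1·28.085 + 4·15.999

164.66 g/mol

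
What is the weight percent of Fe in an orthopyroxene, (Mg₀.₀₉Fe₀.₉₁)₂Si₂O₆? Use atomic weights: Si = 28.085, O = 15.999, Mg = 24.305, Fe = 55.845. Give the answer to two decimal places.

Molar mass of (Mg₀.₀₉Fe₀.₉₁)₂Si₂O₆: 0.18×24.305 + 1.82×55.845 + 2×28.085 + 6×15.999 = 258.177 g/mol.
Mass of Fe per formula unit: 1.82 × 55.845 = 101.638 g.
Weight fraction Fe = 101.638 / 258.177 = 0.3937.

39.37 wt%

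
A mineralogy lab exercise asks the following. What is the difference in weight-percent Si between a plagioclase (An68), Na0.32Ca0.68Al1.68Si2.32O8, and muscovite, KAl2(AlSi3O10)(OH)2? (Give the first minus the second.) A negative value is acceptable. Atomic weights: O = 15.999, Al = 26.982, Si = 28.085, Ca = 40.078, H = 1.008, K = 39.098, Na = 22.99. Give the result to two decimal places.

2.71 percentage points

First mineral: 65.157 g Si in 273.089 g formula = 23.86 wt% Si.
Second mineral: 84.255 g Si in 398.303 g formula = 21.15 wt% Si.
23.86% − 21.15% gives a difference of 2.71 percentage points.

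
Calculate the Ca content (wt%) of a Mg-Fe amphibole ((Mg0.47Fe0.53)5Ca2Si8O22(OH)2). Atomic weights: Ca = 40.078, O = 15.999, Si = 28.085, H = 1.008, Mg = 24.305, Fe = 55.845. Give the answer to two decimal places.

8.95 wt%

Formula mass = 2.35·24.305 + 2.65·55.845 + 2·40.078 + 8·28.085 + 24·15.999 + 2·1.008 = 895.934 g/mol, of which 80.156 g is Ca.
So Ca makes up 80.156/895.934 = 0.0895 of the mass, i.e. 8.95%.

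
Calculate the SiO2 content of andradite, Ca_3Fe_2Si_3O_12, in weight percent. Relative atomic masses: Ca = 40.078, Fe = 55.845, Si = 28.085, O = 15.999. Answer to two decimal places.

M(Ca_3Fe_2Si_3O_12) = 508.167 g/mol; M(SiO2) = 60.083 g/mol.
Moles SiO2 per formula unit = 3 Si ÷ 1 = 3.0000.
SiO2 fraction = (3.0000 × 60.083) / 508.167 = 180.249/508.167 = 0.3547.

35.47 wt%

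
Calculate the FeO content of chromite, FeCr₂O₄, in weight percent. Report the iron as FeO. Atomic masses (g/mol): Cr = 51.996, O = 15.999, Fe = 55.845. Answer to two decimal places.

Formula mass = 223.833 g/mol.
1 Fe → 1.0000 mol FeO per formula unit; M(FeO) = 71.844, so FeO mass = 71.844 g.
71.844/223.833 × 100 = 32.10 wt%.

32.10 wt%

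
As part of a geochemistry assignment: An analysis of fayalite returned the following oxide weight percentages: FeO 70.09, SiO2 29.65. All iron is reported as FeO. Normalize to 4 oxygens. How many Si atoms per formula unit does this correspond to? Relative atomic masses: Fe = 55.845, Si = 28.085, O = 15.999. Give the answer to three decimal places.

1.006 Si apfu

FeO: 70.09/71.844 = 0.97559 mol → 0.97559 mol Fe, 0.97559 mol O.
SiO2: 29.65/60.083 = 0.49348 mol → 0.49348 mol Si, 0.98696 mol O.
Total oxygen = 1.96255 mol. Normalization factor = 4/1.96255 = 2.03816.
Si per 4 O = 0.49348 × 2.03816 = 1.006.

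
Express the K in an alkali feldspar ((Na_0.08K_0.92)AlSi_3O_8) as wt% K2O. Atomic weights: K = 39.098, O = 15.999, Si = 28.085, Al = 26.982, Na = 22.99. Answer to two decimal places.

Molar mass of (Na_0.08K_0.92)AlSi_3O_8 = 0.08*22.99 + 0.92*39.098 + 1*26.982 + 3*28.085 + 8*15.999 = 277.038 g/mol.
Each formula unit contains 0.92 K, equivalent to 0.92/2 = 0.4600 mol K2O.
M(K2O) = 2×39.098 + 1×15.999 = 94.195 g/mol.
Mass of K2O per formula unit = 0.4600 × 94.195 = 43.330 g.
K2O wt% = 43.330 / 277.038 × 100 = 15.64%.

15.64 wt%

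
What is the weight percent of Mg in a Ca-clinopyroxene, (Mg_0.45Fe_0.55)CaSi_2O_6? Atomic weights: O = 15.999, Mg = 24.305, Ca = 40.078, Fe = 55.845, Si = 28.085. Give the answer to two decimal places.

Formula mass = 0.45×24.305 + 0.55×55.845 + 1×40.078 + 2×28.085 + 6×15.999 = 233.894 g/mol, of which 10.937 g is Mg.
So Mg makes up 10.937/233.894 = 0.0468 of the mass, i.e. 4.68%.

4.68 mass %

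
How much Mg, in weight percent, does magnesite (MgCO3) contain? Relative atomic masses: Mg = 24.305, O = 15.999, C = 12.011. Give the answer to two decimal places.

Molar mass of MgCO3: 1×24.305 + 1×12.011 + 3×15.999 = 84.313 g/mol.
Mass of Mg per formula unit: 1 × 24.305 = 24.305 g.
Weight fraction Mg = 24.305 / 84.313 = 0.2883.

28.83 weight percent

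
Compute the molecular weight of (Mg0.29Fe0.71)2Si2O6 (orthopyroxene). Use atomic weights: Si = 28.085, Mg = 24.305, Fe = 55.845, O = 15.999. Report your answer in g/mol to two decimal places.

245.56 g/mol

The formula mass is the sum 0.58*24.305 + 1.42*55.845 + 2*28.085 + 6*15.999.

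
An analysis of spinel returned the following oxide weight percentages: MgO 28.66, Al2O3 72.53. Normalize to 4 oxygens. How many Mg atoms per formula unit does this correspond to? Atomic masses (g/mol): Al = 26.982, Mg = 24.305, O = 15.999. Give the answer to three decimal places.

MgO (M=40.304): mol = 0.71110; Mg = 0.71110, O = 0.71110.
Al2O3 (M=101.961): mol = 0.71135; Al = 1.42270, O = 2.13405.
ΣO = 2.84515; factor = 4/ΣO = 1.40590.
Mg apfu = 0.71110 × 1.40590 = 1.000.

1.000 Mg apfu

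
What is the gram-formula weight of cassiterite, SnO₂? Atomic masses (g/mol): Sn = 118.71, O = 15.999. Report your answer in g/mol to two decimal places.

The formula mass is the sum 1·118.71 + 2·15.999.

150.71 g/mol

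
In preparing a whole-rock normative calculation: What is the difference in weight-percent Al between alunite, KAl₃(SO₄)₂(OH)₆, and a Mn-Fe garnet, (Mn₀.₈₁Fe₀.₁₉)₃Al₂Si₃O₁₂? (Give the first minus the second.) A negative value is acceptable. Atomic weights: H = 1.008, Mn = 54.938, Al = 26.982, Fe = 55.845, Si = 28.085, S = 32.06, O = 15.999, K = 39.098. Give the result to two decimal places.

8.65 percentage points

First mineral: 80.946 g Al in 414.198 g formula = 19.54 wt% Al.
Second mineral: 53.964 g Al in 495.538 g formula = 10.89 wt% Al.
19.54% − 10.89% gives a difference of 8.65 percentage points.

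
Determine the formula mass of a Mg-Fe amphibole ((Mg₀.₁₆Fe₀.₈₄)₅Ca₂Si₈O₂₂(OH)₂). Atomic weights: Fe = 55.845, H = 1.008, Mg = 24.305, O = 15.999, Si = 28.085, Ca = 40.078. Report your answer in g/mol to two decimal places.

944.82 g/mol

The formula mass is the sum 0.80×24.305 + 4.20×55.845 + 2×40.078 + 8×28.085 + 24×15.999 + 2×1.008.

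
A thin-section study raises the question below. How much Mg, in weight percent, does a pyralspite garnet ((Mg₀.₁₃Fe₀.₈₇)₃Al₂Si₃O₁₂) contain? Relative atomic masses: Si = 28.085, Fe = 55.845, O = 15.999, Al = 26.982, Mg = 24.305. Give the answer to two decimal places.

Molar mass of (Mg₀.₁₃Fe₀.₈₇)₃Al₂Si₃O₁₂: 0.39*24.305 + 2.61*55.845 + 2*26.982 + 3*28.085 + 12*15.999 = 485.441 g/mol.
Mass of Mg per formula unit: 0.39 × 24.305 = 9.479 g.
Weight fraction Mg = 9.479 / 485.441 = 0.0195.

1.95 weight percent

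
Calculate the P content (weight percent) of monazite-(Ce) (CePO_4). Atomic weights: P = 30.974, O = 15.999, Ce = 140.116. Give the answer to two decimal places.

M(CePO_4) = 235.086 g/mol.
P contributes 1 × 30.974 = 30.974 g per mole.
30.974/235.086 = 0.1318 → 13.18%.

13.18 weight percent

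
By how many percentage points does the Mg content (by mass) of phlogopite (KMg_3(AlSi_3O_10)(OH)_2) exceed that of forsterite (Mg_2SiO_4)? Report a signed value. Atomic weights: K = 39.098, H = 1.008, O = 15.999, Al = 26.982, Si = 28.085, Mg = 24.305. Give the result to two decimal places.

M(KMg_3(AlSi_3O_10)(OH)_2) = 417.254 g/mol, so wt% Mg = 72.915/417.254 × 100 = 17.47%.
M(Mg_2SiO_4) = 140.691 g/mol, so wt% Mg = 48.610/140.691 × 100 = 34.55%.
17.47 − 34.55 = -17.08 pp.

-17.08 percentage points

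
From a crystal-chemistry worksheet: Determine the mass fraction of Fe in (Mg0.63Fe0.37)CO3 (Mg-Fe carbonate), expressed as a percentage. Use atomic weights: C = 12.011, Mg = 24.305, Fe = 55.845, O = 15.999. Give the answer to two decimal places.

21.53 mass %

Formula mass = 0.63*24.305 + 0.37*55.845 + 1*12.011 + 3*15.999 = 95.983 g/mol, of which 20.663 g is Fe.
So Fe makes up 20.663/95.983 = 0.2153 of the mass, i.e. 21.53%.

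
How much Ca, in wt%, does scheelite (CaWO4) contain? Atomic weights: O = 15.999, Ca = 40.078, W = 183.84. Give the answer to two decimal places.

M(CaWO4) = 287.914 g/mol.
Ca contributes 1 × 40.078 = 40.078 g per mole.
40.078/287.914 = 0.1392 → 13.92%.

13.92 wt%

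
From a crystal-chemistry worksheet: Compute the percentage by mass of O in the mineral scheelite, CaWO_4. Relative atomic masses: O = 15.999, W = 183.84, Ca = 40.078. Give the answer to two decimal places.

22.23 wt%

M(CaWO_4) = 287.914 g/mol.
O contributes 4 × 15.999 = 63.996 g per mole.
63.996/287.914 = 0.2223 → 22.23%.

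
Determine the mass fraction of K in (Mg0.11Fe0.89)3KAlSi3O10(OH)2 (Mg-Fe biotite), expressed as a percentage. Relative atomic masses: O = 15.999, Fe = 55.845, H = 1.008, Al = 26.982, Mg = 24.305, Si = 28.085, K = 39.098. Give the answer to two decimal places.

Formula mass = 0.33×24.305 + 2.67×55.845 + 1×39.098 + 1×26.982 + 3×28.085 + 12×15.999 + 2×1.008 = 501.466 g/mol, of which 39.098 g is K.
So K makes up 39.098/501.466 = 0.0780 of the mass, i.e. 7.80%.

7.80 weight percent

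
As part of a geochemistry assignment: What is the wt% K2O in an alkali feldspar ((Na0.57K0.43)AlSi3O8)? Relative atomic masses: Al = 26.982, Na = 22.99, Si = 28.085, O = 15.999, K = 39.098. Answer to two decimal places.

Formula mass = 269.145 g/mol.
0.43 K → 0.2150 mol K2O per formula unit; M(K2O) = 94.195, so K2O mass = 20.252 g.
20.252/269.145 × 100 = 7.52 wt%.

7.52 wt%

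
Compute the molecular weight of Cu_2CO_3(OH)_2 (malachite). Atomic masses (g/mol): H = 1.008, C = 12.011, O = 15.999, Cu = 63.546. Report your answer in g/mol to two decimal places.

Cu: 2 × 63.546 = 127.0920
C: 1 × 12.011 = 12.0110
O: 5 × 15.999 = 79.9950
H: 2 × 1.008 = 2.0160
Summing the contributions gives the formula mass.

221.11 g/mol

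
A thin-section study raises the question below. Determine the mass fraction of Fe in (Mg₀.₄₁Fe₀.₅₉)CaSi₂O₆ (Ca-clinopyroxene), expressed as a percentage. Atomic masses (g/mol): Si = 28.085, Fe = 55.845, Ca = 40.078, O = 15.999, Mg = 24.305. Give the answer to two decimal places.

Formula mass = 0.41*24.305 + 0.59*55.845 + 1*40.078 + 2*28.085 + 6*15.999 = 235.156 g/mol, of which 32.949 g is Fe.
So Fe makes up 32.949/235.156 = 0.1401 of the mass, i.e. 14.01%.

14.01 wt%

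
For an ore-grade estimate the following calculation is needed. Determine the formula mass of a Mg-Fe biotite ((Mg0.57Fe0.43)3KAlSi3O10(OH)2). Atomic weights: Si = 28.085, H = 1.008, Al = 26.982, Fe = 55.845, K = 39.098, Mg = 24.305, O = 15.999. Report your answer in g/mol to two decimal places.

M = 1.71×24.305 + 1.29×55.845 + 1×39.098 + 1×26.982 + 3×28.085 + 12×15.999 + 2×1.008

457.94 g/mol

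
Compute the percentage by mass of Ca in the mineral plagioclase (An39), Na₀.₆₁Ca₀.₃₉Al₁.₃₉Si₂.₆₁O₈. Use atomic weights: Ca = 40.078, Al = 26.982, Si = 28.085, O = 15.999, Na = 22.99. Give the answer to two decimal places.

5.82 wt%

Molar mass of Na₀.₆₁Ca₀.₃₉Al₁.₃₉Si₂.₆₁O₈: 0.61×22.99 + 0.39×40.078 + 1.39×26.982 + 2.61×28.085 + 8×15.999 = 268.453 g/mol.
Mass of Ca per formula unit: 0.39 × 40.078 = 15.630 g.
Weight fraction Ca = 15.630 / 268.453 = 0.0582.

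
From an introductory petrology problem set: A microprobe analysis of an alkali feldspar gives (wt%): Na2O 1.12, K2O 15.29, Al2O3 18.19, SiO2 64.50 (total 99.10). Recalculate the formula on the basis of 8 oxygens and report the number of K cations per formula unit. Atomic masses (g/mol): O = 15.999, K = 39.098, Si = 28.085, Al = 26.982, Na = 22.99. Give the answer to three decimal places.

0.907 K apfu

Na2O (M=61.979): mol = 0.01807; Na = 0.03614, O = 0.01807.
K2O (M=94.195): mol = 0.16232; K = 0.32464, O = 0.16232.
Al2O3 (M=101.961): mol = 0.17840; Al = 0.35680, O = 0.53520.
SiO2 (M=60.083): mol = 1.07351; Si = 1.07351, O = 2.14702.
ΣO = 2.86261; factor = 8/ΣO = 2.79465.
K apfu = 0.32464 × 2.79465 = 0.907.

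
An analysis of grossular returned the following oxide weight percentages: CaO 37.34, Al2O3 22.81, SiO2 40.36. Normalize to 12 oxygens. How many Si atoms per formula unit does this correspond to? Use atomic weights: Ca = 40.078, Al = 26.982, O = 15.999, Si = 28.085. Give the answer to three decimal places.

3.007 Si apfu

37.34 wt% CaO ÷ 56.077 g/mol = 0.66587 mol, giving 0.66587 Ca and 0.66587 O.
22.81 wt% Al2O3 ÷ 101.961 g/mol = 0.22371 mol, giving 0.44742 Al and 0.67113 O.
40.36 wt% SiO2 ÷ 60.083 g/mol = 0.67174 mol, giving 0.67174 Si and 1.34348 O.
Oxygen sums to 2.68048; scaling by 12/2.68048 = 4.47681 puts the formula on 12 O.
Si: 0.67174 × 4.47681 = 3.007 atoms per formula unit.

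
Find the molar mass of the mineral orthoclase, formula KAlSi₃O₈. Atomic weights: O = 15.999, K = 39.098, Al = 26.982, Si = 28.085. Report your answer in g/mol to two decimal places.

M = 1*39.098 + 1*26.982 + 3*28.085 + 8*15.999

278.33 g/mol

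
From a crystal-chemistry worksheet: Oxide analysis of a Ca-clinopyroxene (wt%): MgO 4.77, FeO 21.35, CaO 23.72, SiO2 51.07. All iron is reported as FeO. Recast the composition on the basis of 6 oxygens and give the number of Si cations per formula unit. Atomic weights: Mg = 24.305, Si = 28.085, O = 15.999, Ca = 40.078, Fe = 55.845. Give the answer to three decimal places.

MgO: 4.77/40.304 = 0.11835 mol → 0.11835 mol Mg, 0.11835 mol O.
FeO: 21.35/71.844 = 0.29717 mol → 0.29717 mol Fe, 0.29717 mol O.
CaO: 23.72/56.077 = 0.42299 mol → 0.42299 mol Ca, 0.42299 mol O.
SiO2: 51.07/60.083 = 0.84999 mol → 0.84999 mol Si, 1.69998 mol O.
Total oxygen = 2.53849 mol. Normalization factor = 6/2.53849 = 2.36361.
Si per 6 O = 0.84999 × 2.36361 = 2.009.

2.009 Si apfu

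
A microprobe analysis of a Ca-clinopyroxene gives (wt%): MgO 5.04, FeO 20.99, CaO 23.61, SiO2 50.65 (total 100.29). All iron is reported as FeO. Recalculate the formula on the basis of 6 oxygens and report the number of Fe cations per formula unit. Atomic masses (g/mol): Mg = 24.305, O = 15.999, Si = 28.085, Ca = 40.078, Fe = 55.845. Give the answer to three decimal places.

0.694 Fe apfu

MgO (M=40.304): mol = 0.12505; Mg = 0.12505, O = 0.12505.
FeO (M=71.844): mol = 0.29216; Fe = 0.29216, O = 0.29216.
CaO (M=56.077): mol = 0.42103; Ca = 0.42103, O = 0.42103.
SiO2 (M=60.083): mol = 0.84300; Si = 0.84300, O = 1.68600.
ΣO = 2.52424; factor = 6/ΣO = 2.37695.
Fe apfu = 0.29216 × 2.37695 = 0.694.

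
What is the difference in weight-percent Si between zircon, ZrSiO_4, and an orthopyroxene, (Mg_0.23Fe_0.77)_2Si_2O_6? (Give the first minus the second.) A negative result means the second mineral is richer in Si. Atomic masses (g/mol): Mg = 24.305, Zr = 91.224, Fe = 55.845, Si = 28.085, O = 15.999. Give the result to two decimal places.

First mineral: 28.085 g Si in 183.305 g formula = 15.32 wt% Si.
Second mineral: 56.170 g Si in 249.346 g formula = 22.53 wt% Si.
15.32% − 22.53% gives a difference of -7.21 percentage points.

-7.21 percentage points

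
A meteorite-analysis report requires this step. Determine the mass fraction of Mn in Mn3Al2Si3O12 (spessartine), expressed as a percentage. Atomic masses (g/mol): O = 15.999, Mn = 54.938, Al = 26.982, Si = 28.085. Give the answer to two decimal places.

Molar mass of Mn3Al2Si3O12: 3×54.938 + 2×26.982 + 3×28.085 + 12×15.999 = 495.021 g/mol.
Mass of Mn per formula unit: 3 × 54.938 = 164.814 g.
Weight fraction Mn = 164.814 / 495.021 = 0.3329.

33.29 weight percent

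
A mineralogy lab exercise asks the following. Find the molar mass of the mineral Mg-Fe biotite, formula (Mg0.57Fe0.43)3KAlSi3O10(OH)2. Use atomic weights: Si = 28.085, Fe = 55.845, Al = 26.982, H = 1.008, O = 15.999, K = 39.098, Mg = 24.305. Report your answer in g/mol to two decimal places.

The formula mass is the sum 1.71(24.305) + 1.29(55.845) + 1(39.098) + 1(26.982) + 3(28.085) + 12(15.999) + 2(1.008).

457.94 g/mol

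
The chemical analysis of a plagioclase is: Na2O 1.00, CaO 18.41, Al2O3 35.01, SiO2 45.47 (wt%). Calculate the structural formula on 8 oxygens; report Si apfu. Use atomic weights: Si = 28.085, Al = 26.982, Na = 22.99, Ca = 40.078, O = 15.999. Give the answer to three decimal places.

2.096 Si apfu

Na2O: 1.00/61.979 = 0.01613 mol → 0.03226 mol Na, 0.01613 mol O.
CaO: 18.41/56.077 = 0.32830 mol → 0.32830 mol Ca, 0.32830 mol O.
Al2O3: 35.01/101.961 = 0.34337 mol → 0.68674 mol Al, 1.03011 mol O.
SiO2: 45.47/60.083 = 0.75679 mol → 0.75679 mol Si, 1.51358 mol O.
Total oxygen = 2.88812 mol. Normalization factor = 8/2.88812 = 2.76997.
Si per 8 O = 0.75679 × 2.76997 = 2.096.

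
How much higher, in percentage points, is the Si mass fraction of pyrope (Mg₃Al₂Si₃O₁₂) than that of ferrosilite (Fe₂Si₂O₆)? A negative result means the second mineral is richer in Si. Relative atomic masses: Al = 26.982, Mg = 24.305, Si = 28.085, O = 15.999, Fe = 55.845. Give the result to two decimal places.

M(Mg₃Al₂Si₃O₁₂) = 403.122 g/mol, so wt% Si = 84.255/403.122 × 100 = 20.90%.
M(Fe₂Si₂O₆) = 263.854 g/mol, so wt% Si = 56.170/263.854 × 100 = 21.29%.
20.90 − 21.29 = -0.39 pp.

-0.39 percentage points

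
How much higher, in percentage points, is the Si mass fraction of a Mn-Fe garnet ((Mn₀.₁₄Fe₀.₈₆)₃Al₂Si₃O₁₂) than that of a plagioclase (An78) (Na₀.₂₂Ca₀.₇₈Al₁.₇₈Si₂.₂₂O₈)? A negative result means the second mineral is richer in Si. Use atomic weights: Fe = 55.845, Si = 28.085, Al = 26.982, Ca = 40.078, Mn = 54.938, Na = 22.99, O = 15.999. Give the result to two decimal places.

-5.76 percentage points

Si in (Mn₀.₁₄Fe₀.₈₆)₃Al₂Si₃O₁₂: molar mass 497.361 g/mol; 3×28.085 = 84.255 g → 16.94 wt%.
Si in Na₀.₂₂Ca₀.₇₈Al₁.₇₈Si₂.₂₂O₈: molar mass 274.687 g/mol; 2.22×28.085 = 62.349 g → 22.70 wt%.
Difference = 16.94 − 22.70 = -5.76 percentage points.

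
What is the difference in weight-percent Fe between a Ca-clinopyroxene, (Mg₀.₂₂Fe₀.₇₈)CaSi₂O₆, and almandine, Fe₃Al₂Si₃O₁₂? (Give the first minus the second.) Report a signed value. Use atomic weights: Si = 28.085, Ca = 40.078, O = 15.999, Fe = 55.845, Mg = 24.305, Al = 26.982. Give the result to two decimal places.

-15.60 percentage points

M((Mg₀.₂₂Fe₀.₇₈)CaSi₂O₆) = 241.148 g/mol, so wt% Fe = 43.559/241.148 × 100 = 18.06%.
M(Fe₃Al₂Si₃O₁₂) = 497.742 g/mol, so wt% Fe = 167.535/497.742 × 100 = 33.66%.
18.06 − 33.66 = -15.60 pp.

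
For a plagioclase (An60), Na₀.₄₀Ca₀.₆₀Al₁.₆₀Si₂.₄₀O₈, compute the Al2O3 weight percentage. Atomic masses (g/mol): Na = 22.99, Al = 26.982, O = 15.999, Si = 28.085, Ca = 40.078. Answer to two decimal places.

M(Na₀.₄₀Ca₀.₆₀Al₁.₆₀Si₂.₄₀O₈) = 271.810 g/mol; M(Al2O3) = 101.961 g/mol.
Moles Al2O3 per formula unit = 1.60 Al ÷ 2 = 0.8000.
Al2O3 fraction = (0.8000 × 101.961) / 271.810 = 81.569/271.810 = 0.3001.

30.01 wt%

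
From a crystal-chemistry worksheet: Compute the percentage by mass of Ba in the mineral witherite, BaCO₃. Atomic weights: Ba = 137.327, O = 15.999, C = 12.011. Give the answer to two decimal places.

69.59 mass %

Molar mass of BaCO₃: 1×137.327 + 1×12.011 + 3×15.999 = 197.335 g/mol.
Mass of Ba per formula unit: 1 × 137.327 = 137.327 g.
Weight fraction Ba = 137.327 / 197.335 = 0.6959.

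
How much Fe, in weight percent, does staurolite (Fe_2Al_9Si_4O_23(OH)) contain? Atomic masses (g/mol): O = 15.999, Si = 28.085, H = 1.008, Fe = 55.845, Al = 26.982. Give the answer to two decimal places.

Formula mass = 2×55.845 + 9×26.982 + 4×28.085 + 24×15.999 + 1×1.008 = 851.852 g/mol, of which 111.690 g is Fe.
So Fe makes up 111.690/851.852 = 0.1311 of the mass, i.e. 13.11%.

13.11 weight percent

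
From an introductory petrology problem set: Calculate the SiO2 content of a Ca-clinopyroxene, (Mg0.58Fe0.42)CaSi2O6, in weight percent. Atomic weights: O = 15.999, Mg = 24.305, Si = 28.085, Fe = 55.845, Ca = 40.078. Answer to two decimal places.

Formula mass = 229.794 g/mol.
2 Si → 2.0000 mol SiO2 per formula unit; M(SiO2) = 60.083, so SiO2 mass = 120.166 g.
120.166/229.794 × 100 = 52.29 wt%.

52.29 wt%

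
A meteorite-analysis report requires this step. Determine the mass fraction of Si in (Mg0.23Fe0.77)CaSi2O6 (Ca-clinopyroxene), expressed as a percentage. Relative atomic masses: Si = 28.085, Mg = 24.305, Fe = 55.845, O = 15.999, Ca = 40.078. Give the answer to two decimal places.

Molar mass of (Mg0.23Fe0.77)CaSi2O6: 0.23*24.305 + 0.77*55.845 + 1*40.078 + 2*28.085 + 6*15.999 = 240.833 g/mol.
Mass of Si per formula unit: 2 × 28.085 = 56.170 g.
Weight fraction Si = 56.170 / 240.833 = 0.2332.

23.32 weight percent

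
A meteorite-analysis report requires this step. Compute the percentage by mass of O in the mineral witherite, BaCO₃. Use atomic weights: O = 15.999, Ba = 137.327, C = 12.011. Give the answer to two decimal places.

24.32 mass %

Formula mass = 1*137.327 + 1*12.011 + 3*15.999 = 197.335 g/mol, of which 47.997 g is O.
So O makes up 47.997/197.335 = 0.2432 of the mass, i.e. 24.32%.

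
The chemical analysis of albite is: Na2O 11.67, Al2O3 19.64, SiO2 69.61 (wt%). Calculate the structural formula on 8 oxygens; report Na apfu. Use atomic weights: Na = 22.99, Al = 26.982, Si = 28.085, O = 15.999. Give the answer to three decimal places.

11.67 wt% Na2O ÷ 61.979 g/mol = 0.18829 mol, giving 0.37658 Na and 0.18829 O.
19.64 wt% Al2O3 ÷ 101.961 g/mol = 0.19262 mol, giving 0.38524 Al and 0.57786 O.
69.61 wt% SiO2 ÷ 60.083 g/mol = 1.15856 mol, giving 1.15856 Si and 2.31712 O.
Oxygen sums to 3.08327; scaling by 8/3.08327 = 2.59465 puts the formula on 8 O.
Na: 0.37658 × 2.59465 = 0.977 atoms per formula unit.

0.977 Na apfu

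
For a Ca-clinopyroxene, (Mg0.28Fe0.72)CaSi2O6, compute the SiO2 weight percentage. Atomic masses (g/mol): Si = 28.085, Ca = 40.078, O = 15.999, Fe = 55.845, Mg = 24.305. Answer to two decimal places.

50.22 wt%

Molar mass of (Mg0.28Fe0.72)CaSi2O6 = 0.28·24.305 + 0.72·55.845 + 1·40.078 + 2·28.085 + 6·15.999 = 239.256 g/mol.
Each formula unit contains 2 Si, equivalent to 2/1 = 2.0000 mol SiO2.
M(SiO2) = 1×28.085 + 2×15.999 = 60.083 g/mol.
Mass of SiO2 per formula unit = 2.0000 × 60.083 = 120.166 g.
SiO2 wt% = 120.166 / 239.256 × 100 = 50.22%.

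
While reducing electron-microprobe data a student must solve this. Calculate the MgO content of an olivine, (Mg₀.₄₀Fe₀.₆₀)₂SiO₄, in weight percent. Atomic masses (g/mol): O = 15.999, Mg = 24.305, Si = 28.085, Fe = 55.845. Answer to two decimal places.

Formula mass = 178.539 g/mol.
0.80 Mg → 0.8000 mol MgO per formula unit; M(MgO) = 40.304, so MgO mass = 32.243 g.
32.243/178.539 × 100 = 18.06 wt%.

18.06 wt%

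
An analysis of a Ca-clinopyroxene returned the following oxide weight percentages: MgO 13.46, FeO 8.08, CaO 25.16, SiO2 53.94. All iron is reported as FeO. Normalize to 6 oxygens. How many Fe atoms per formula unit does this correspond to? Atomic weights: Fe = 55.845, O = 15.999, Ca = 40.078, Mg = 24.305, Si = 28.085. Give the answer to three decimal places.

13.46 wt% MgO ÷ 40.304 g/mol = 0.33396 mol, giving 0.33396 Mg and 0.33396 O.
8.08 wt% FeO ÷ 71.844 g/mol = 0.11247 mol, giving 0.11247 Fe and 0.11247 O.
25.16 wt% CaO ÷ 56.077 g/mol = 0.44867 mol, giving 0.44867 Ca and 0.44867 O.
53.94 wt% SiO2 ÷ 60.083 g/mol = 0.89776 mol, giving 0.89776 Si and 1.79552 O.
Oxygen sums to 2.69062; scaling by 6/2.69062 = 2.22997 puts the formula on 6 O.
Fe: 0.11247 × 2.22997 = 0.251 atoms per formula unit.

0.251 Fe apfu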